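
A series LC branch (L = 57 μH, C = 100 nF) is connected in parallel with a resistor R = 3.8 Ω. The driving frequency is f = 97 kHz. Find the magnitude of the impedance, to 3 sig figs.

ω = 2πf = 609500 rad/s
X_L = ωL = 34.7 Ω
X_C = 1/(ωC) = 16.4 Ω
Branch 1: Z₁ = R = 3.80 Ω
Branch 2 (series LC): Z₂ = j(X_L − X_C) = j18.3 Ω
Parallel: Z = Z₁Z₂/(Z₁+Z₂), |Z| = 3.72 Ω, ∠Z = 11.7°

3.72 Ω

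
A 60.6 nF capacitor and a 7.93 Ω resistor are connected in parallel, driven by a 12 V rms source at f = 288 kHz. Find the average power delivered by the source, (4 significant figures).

ω = 2πf = 1.81e+06 rad/s
X_C = 1/(ωC) = 9.119 Ω
Parallel: admittances add. Y = 1/R + jωC
Y = (0.1261 + j0.1097) S
|Y| = 0.1671 S → |Z| = 1/|Y| = 5.984 Ω, ∠Z = −∠Y = -41.01°
I = V/|Z| = 2.005 A
P = VI cos φ = 12 × 2.005 × cos(-41.01°) = 18.16 W

18.16 W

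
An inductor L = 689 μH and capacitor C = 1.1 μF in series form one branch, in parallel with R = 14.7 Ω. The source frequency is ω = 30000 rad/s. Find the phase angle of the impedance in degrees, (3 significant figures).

-56.8°

X_L = ωL = 20.7 Ω
X_C = 1/(ωC) = 30.3 Ω
Branch 1: Z₁ = R = 14.7 Ω
Branch 2 (series LC): Z₂ = j(X_L − X_C) = −j9.63 Ω
Parallel: Z = Z₁Z₂/(Z₁+Z₂), |Z| = 8.06 Ω, ∠Z = -56.8°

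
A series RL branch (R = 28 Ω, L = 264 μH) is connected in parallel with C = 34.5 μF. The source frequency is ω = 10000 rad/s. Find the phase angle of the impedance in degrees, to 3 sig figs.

X_L = ωL = 2.64 Ω
X_C = 1/(ωC) = 2.90 Ω
Branch 1 (R+jX_L): Z₁ = 28.0 + j2.64 Ω, |Z₁| = 28.1 Ω
Branch 2 (−jX_C): Z₂ = −j2.90 Ω
Parallel: Z = Z₁Z₂/(Z₁+Z₂), |Z| = 2.91 Ω, ∠Z = -84.1°

-84.1°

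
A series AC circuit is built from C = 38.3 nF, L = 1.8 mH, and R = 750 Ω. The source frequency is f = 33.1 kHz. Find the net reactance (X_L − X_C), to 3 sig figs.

ω = 2πf = 208000 rad/s
X_L = ωL = 374 Ω
X_C = 1/(ωC) = 126 Ω
X = 374 − 126 = 249 Ω

249 Ω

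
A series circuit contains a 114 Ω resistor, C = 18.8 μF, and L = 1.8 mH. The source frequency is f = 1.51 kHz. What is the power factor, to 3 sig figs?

ω = 2πf = 9488 rad/s
X_L = ωL = 17.1 Ω
X_C = 1/(ωC) = 5.61 Ω
Net reactance X = X_L − X_C = 11.5 Ω
Z = 114 + j11.5 Ω
|Z| = √(114² + 11.5²) = 115 Ω
∠Z = arctan(11.5/114) = 5.75°
cos φ = cos(5.75°) = 0.995

0.995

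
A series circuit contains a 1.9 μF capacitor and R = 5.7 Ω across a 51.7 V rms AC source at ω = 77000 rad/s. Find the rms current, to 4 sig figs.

X_C = 1/(ωC) = 6.835 Ω
Z = 5.700 − j6.835 Ω
|Z| = √(5.700² + 6.835²) = 8.900 Ω
I = V/|Z| = 51.7/8.900 = 5.809 A

5.809 A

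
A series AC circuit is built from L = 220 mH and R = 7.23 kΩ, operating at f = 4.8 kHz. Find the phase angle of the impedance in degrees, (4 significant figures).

42.54°

ω = 2πf = 30160 rad/s
X_L = ωL = 6635 Ω
Z = 7230 + j6635 Ω
|Z| = √(7230² + 6635²) = 9813 Ω
∠Z = arctan(6635/7230) = 42.54°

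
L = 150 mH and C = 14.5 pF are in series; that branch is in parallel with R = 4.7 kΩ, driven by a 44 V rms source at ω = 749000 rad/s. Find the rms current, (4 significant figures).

9.610 mA

X_L = ωL = 112400 Ω
X_C = 1/(ωC) = 92080 Ω
Branch 1: Z₁ = R = 4700 Ω
Branch 2 (series LC): Z₂ = j(X_L − X_C) = j20270 Ω
Parallel: Z = Z₁Z₂/(Z₁+Z₂), |Z| = 4579 Ω, ∠Z = 13.05°
I = V/|Z| = 44/4579 = 9.610 mA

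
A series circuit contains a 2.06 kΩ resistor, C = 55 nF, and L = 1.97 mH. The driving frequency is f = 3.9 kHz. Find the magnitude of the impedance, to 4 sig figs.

2174 Ω

ω = 2πf = 24500 rad/s
X_L = ωL = 48.27 Ω
X_C = 1/(ωC) = 742.0 Ω
Net reactance X = X_L − X_C = -693.7 Ω
Z = 2060 − j693.7 Ω
|Z| = √(2060² + 693.7²) = 2174 Ω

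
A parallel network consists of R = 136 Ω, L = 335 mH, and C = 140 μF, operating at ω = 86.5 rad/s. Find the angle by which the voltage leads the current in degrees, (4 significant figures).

71.83°

X_L = ωL = 28.98 Ω
X_C = 1/(ωC) = 82.58 Ω
Parallel: admittances add. Y = 1/R + 1/(jωL) + jωC
Y = (0.007353 − j0.02240) S
|Y| = 0.02358 S → |Z| = 1/|Y| = 42.42 Ω, ∠Z = −∠Y = 71.83°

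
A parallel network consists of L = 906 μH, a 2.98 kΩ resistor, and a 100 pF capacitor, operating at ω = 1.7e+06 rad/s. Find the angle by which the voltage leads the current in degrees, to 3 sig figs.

55.0°

X_L = ωL = 1540 Ω
X_C = 1/(ωC) = 5880 Ω
Parallel: admittances add. Y = 1/R + 1/(jωL) + jωC
Y = (0.000336 − j0.000479) S
|Y| = 0.000585 S → |Z| = 1/|Y| = 1710 Ω, ∠Z = −∠Y = 55.0°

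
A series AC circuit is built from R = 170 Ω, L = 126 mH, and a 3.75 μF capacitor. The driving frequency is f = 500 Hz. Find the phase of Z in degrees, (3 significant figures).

61.3°

ω = 2πf = 3142 rad/s
X_L = ωL = 396 Ω
X_C = 1/(ωC) = 84.9 Ω
Net reactance X = X_L − X_C = 311 Ω
Z = 170 + j311 Ω
|Z| = √(170² + 311²) = 354 Ω
∠Z = arctan(311/170) = 61.3°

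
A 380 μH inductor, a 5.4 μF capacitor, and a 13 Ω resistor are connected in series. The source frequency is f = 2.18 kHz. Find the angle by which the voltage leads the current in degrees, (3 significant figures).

-32.6°

ω = 2πf = 13700 rad/s
X_L = ωL = 5.20 Ω
X_C = 1/(ωC) = 13.5 Ω
Net reactance X = X_L − X_C = -8.31 Ω
Z = 13.0 − j8.31 Ω
|Z| = √(13.0² + 8.31²) = 15.4 Ω
∠Z = arctan(-8.31/13.0) = -32.6°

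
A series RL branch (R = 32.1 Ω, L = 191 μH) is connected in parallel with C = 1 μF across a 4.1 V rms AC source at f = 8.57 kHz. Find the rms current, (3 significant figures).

ω = 2πf = 53850 rad/s
X_L = ωL = 10.3 Ω
X_C = 1/(ωC) = 18.6 Ω
Branch 1 (R+jX_L): Z₁ = 32.1 + j10.3 Ω, |Z₁| = 33.7 Ω
Branch 2 (−jX_C): Z₂ = −j18.6 Ω
Parallel: Z = Z₁Z₂/(Z₁+Z₂), |Z| = 18.9 Ω, ∠Z = -57.8°
I = V/|Z| = 4.1/18.9 = 217 mA

217 mA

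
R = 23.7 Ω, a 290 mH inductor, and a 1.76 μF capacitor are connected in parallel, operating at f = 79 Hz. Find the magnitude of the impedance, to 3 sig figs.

ω = 2πf = 496.4 rad/s
X_L = ωL = 144 Ω
X_C = 1/(ωC) = 1140 Ω
Parallel: admittances add. Y = 1/R + 1/(jωL) + jωC
Y = (0.0422 − j0.00607) S
|Y| = 0.0426 S → |Z| = 1/|Y| = 23.5 Ω, ∠Z = −∠Y = 8.19°

23.5 Ω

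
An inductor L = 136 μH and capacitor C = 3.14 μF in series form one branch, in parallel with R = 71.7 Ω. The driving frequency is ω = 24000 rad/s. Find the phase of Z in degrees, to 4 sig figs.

-82.06°

X_L = ωL = 3.264 Ω
X_C = 1/(ωC) = 13.27 Ω
Branch 1: Z₁ = R = 71.70 Ω
Branch 2 (series LC): Z₂ = j(X_L − X_C) = −j10.01 Ω
Parallel: Z = Z₁Z₂/(Z₁+Z₂), |Z| = 9.910 Ω, ∠Z = -82.06°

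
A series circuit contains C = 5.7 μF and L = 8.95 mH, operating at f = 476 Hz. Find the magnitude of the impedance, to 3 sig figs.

31.9 Ω

ω = 2πf = 2991 rad/s
X_L = ωL = 26.8 Ω
X_C = 1/(ωC) = 58.7 Ω
Net reactance X = X_L − X_C = -31.9 Ω
Z = − j31.9 Ω
|Z| = √(0² + 31.9²) = 31.9 Ω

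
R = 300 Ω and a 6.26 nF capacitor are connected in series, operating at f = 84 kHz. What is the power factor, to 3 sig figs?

0.704

ω = 2πf = 527800 rad/s
X_C = 1/(ωC) = 303 Ω
Z = 300 − j303 Ω
|Z| = √(300² + 303²) = 426 Ω
∠Z = arctan(-303/300) = -45.3°
cos φ = cos(-45.3°) = 0.704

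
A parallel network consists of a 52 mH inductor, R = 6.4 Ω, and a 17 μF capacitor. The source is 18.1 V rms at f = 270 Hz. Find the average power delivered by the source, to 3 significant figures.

ω = 2πf = 1696 rad/s
X_L = ωL = 88.2 Ω
X_C = 1/(ωC) = 34.7 Ω
Parallel: admittances add. Y = 1/R + 1/(jωL) + jωC
Y = (0.156 + j0.0175) S
|Y| = 0.157 S → |Z| = 1/|Y| = 6.36 Ω, ∠Z = −∠Y = -6.39°
I = V/|Z| = 2.85 A
P = VI cos φ = 18.1 × 2.85 × cos(-6.39°) = 51.2 W

51.2 W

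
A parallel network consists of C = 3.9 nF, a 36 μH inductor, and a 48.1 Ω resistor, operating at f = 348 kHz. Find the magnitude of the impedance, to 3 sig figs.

ω = 2πf = 2.187e+06 rad/s
X_L = ωL = 78.7 Ω
X_C = 1/(ωC) = 117 Ω
Parallel: admittances add. Y = 1/R + 1/(jωL) + jωC
Y = (0.0208 − j0.00418) S
|Y| = 0.0212 S → |Z| = 1/|Y| = 47.2 Ω, ∠Z = −∠Y = 11.4°

47.2 Ω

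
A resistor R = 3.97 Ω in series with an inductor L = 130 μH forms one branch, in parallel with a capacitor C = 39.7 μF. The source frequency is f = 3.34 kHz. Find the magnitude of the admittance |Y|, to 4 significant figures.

ω = 2πf = 20990 rad/s
X_L = ωL = 2.728 Ω
X_C = 1/(ωC) = 1.200 Ω
Branch 1 (R+jX_L): Z₁ = 3.970 + j2.728 Ω, |Z₁| = 4.817 Ω
Branch 2 (−jX_C): Z₂ = −j1.200 Ω
Parallel: Z = Z₁Z₂/(Z₁+Z₂), |Z| = 1.359 Ω, ∠Z = -76.55°
|Y| = 1/|Z| = 735.7 mS

735.7 mS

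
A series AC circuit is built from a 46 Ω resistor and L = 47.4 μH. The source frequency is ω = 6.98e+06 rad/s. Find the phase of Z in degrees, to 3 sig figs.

X_L = ωL = 331 Ω
Z = 46.0 + j331 Ω
|Z| = √(46.0² + 331²) = 334 Ω
∠Z = arctan(331/46.0) = 82.1°

82.1°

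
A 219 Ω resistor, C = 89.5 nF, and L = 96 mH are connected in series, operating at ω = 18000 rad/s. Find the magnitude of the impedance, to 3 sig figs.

1130 Ω

X_L = ωL = 1730 Ω
X_C = 1/(ωC) = 621 Ω
Net reactance X = X_L − X_C = 1110 Ω
Z = 219 + j1110 Ω
|Z| = √(219² + 1110²) = 1130 Ω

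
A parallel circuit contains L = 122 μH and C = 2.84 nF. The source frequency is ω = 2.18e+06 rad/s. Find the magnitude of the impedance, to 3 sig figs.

411 Ω

X_L = ωL = 266 Ω
X_C = 1/(ωC) = 162 Ω
Parallel: admittances add. Y = 1/(jωL) + jωC
Y = (0 + j0.00243) S
|Y| = 0.00243 S → |Z| = 1/|Y| = 411 Ω, ∠Z = −∠Y = -90.0°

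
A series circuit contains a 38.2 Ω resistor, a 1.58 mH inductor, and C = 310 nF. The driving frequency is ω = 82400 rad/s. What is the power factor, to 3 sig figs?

0.387

X_L = ωL = 130 Ω
X_C = 1/(ωC) = 39.1 Ω
Net reactance X = X_L − X_C = 91.0 Ω
Z = 38.2 + j91.0 Ω
|Z| = √(38.2² + 91.0²) = 98.7 Ω
∠Z = arctan(91.0/38.2) = 67.2°
cos φ = cos(67.2°) = 0.387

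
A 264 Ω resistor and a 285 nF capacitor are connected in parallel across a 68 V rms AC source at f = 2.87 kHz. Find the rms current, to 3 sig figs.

434 mA

ω = 2πf = 18030 rad/s
X_C = 1/(ωC) = 195 Ω
Parallel: admittances add. Y = 1/R + jωC
Y = (0.00379 + j0.00514) S
|Y| = 0.00638 S → |Z| = 1/|Y| = 157 Ω, ∠Z = −∠Y = -53.6°
I = V/|Z| = 68/157 = 434 mA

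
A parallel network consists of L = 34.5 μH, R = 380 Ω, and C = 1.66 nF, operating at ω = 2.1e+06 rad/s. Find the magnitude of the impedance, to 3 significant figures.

93.9 Ω

X_L = ωL = 72.5 Ω
X_C = 1/(ωC) = 287 Ω
Parallel: admittances add. Y = 1/R + 1/(jωL) + jωC
Y = (0.00263 − j0.0103) S
|Y| = 0.0106 S → |Z| = 1/|Y| = 93.9 Ω, ∠Z = −∠Y = 75.7°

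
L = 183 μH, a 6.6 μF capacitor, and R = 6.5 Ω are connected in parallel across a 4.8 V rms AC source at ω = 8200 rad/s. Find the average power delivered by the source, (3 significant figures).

3.54 W

X_L = ωL = 1.50 Ω
X_C = 1/(ωC) = 18.5 Ω
Parallel: admittances add. Y = 1/R + 1/(jωL) + jωC
Y = (0.154 − j0.612) S
|Y| = 0.631 S → |Z| = 1/|Y| = 1.58 Ω, ∠Z = −∠Y = 75.9°
I = V/|Z| = 3.03 A
P = VI cos φ = 4.8 × 3.03 × cos(75.9°) = 3.54 W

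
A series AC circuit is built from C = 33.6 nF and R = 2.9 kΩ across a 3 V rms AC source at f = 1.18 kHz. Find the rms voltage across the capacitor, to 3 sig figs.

2.43 V

ω = 2πf = 7414 rad/s
X_C = 1/(ωC) = 4010 Ω
Z = 2900 − j4010 Ω
|Z| = √(2900² + 4010²) = 4950 Ω
I = V/|Z| = 606 μA
V_C = I·|Z_C| = 0.000606 × 4010 = 2.43 V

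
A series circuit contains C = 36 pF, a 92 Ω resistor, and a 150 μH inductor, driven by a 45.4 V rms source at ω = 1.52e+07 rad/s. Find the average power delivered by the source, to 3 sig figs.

889 mW

X_L = ωL = 2280 Ω
X_C = 1/(ωC) = 1830 Ω
Net reactance X = X_L − X_C = 453 Ω
Z = 92.0 + j453 Ω
|Z| = √(92.0² + 453²) = 462 Ω
∠Z = arctan(453/92.0) = 78.5°
I = V/|Z| = 98.3 mA
P = VI cos φ = 45.4 × 0.0983 × cos(78.5°) = 889 mW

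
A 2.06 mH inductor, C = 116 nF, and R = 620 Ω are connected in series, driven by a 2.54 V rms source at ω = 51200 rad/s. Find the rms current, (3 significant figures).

X_L = ωL = 105 Ω
X_C = 1/(ωC) = 168 Ω
Net reactance X = X_L − X_C = -62.9 Ω
Z = 620 − j62.9 Ω
|Z| = √(620² + 62.9²) = 623 Ω
I = V/|Z| = 2.54/623 = 4.08 mA

4.08 mA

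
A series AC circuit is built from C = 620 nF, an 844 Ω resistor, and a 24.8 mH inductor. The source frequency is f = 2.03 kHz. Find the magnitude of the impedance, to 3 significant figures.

ω = 2πf = 12750 rad/s
X_L = ωL = 316 Ω
X_C = 1/(ωC) = 126 Ω
Net reactance X = X_L − X_C = 190 Ω
Z = 844 + j190 Ω
|Z| = √(844² + 190²) = 865 Ω

865 Ω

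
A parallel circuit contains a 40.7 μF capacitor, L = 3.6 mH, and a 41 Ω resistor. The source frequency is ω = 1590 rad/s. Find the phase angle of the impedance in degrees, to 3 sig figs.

X_L = ωL = 5.72 Ω
X_C = 1/(ωC) = 15.5 Ω
Parallel: admittances add. Y = 1/R + 1/(jωL) + jωC
Y = (0.0244 − j0.110) S
|Y| = 0.113 S → |Z| = 1/|Y| = 8.88 Ω, ∠Z = −∠Y = 77.5°

77.5°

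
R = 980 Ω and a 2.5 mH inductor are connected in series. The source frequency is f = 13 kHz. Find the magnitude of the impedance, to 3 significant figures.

1000 Ω

ω = 2πf = 81680 rad/s
X_L = ωL = 204 Ω
Z = 980 + j204 Ω
|Z| = √(980² + 204²) = 1000 Ω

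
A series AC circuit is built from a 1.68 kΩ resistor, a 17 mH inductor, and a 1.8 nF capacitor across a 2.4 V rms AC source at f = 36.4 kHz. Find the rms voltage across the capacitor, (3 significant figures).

2.62 V

ω = 2πf = 228700 rad/s
X_L = ωL = 3890 Ω
X_C = 1/(ωC) = 2430 Ω
Net reactance X = X_L − X_C = 1460 Ω
Z = 1680 + j1460 Ω
|Z| = √(1680² + 1460²) = 2230 Ω
I = V/|Z| = 1.08 mA
V_C = I·|Z_C| = 0.00108 × 2430 = 2.62 V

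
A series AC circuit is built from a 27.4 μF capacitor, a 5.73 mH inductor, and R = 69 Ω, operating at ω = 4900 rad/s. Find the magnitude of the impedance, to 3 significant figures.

72.0 Ω

X_L = ωL = 28.1 Ω
X_C = 1/(ωC) = 7.45 Ω
Net reactance X = X_L − X_C = 20.6 Ω
Z = 69.0 + j20.6 Ω
|Z| = √(69.0² + 20.6²) = 72.0 Ω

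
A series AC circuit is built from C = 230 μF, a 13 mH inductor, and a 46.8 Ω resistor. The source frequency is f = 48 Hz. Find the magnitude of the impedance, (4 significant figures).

ω = 2πf = 301.6 rad/s
X_L = ωL = 3.921 Ω
X_C = 1/(ωC) = 14.42 Ω
Net reactance X = X_L − X_C = -10.50 Ω
Z = 46.80 − j10.50 Ω
|Z| = √(46.80² + 10.50²) = 47.96 Ω

47.96 Ω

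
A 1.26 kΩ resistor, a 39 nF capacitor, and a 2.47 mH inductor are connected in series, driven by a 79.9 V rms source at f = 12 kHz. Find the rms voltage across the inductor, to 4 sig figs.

ω = 2πf = 75400 rad/s
X_L = ωL = 186.2 Ω
X_C = 1/(ωC) = 340.1 Ω
Net reactance X = X_L − X_C = -153.8 Ω
Z = 1260 − j153.8 Ω
|Z| = √(1260² + 153.8²) = 1269 Ω
I = V/|Z| = 62.95 mA
V_L = I·|Z_L| = 0.06295 × 186.2 = 11.72 V

11.72 V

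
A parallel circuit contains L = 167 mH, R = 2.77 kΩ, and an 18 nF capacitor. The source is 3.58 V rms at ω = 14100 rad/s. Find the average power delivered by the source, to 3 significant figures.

4.63 mW

X_L = ωL = 2350 Ω
X_C = 1/(ωC) = 3940 Ω
Parallel: admittances add. Y = 1/R + 1/(jωL) + jωC
Y = (0.000361 − j0.000171) S
|Y| = 0.000399 S → |Z| = 1/|Y| = 2500 Ω, ∠Z = −∠Y = 25.3°
I = V/|Z| = 1.43 mA
P = VI cos φ = 3.58 × 0.00143 × cos(25.3°) = 4.63 mW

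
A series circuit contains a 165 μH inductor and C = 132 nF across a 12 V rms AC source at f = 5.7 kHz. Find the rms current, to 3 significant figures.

ω = 2πf = 35810 rad/s
X_L = ωL = 5.91 Ω
X_C = 1/(ωC) = 212 Ω
Net reactance X = X_L − X_C = -206 Ω
Z = − j206 Ω
|Z| = √(0² + 206²) = 206 Ω
I = V/|Z| = 12/206 = 58.4 mA

58.4 mA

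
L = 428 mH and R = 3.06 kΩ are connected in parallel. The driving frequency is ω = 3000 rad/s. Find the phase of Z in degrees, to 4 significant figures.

X_L = ωL = 1284 Ω
Parallel: admittances add. Y = 1/R + 1/(jωL)
Y = (0.0003268 − j0.0007788) S
|Y| = 0.0008446 S → |Z| = 1/|Y| = 1184 Ω, ∠Z = −∠Y = 67.24°

67.24°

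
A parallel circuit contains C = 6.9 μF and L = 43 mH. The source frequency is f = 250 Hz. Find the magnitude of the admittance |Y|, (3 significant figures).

ω = 2πf = 1571 rad/s
X_L = ωL = 67.5 Ω
X_C = 1/(ωC) = 92.3 Ω
Parallel: admittances add. Y = 1/(jωL) + jωC
Y = (0 − j0.00397) S
|Y| = 0.00397 S → |Z| = 1/|Y| = 252 Ω, ∠Z = −∠Y = 90.0°

3.97 mS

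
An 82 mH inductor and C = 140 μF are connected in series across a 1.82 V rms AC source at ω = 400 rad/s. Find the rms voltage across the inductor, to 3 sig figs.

3.99 V

X_L = ωL = 32.8 Ω
X_C = 1/(ωC) = 17.9 Ω
Net reactance X = X_L − X_C = 14.9 Ω
Z = j14.9 Ω
|Z| = √(0² + 14.9²) = 14.9 Ω
I = V/|Z| = 122 mA
V_L = I·|Z_L| = 0.122 × 32.8 = 3.99 V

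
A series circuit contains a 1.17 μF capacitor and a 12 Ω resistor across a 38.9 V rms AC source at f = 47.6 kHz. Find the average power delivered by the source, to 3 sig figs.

119 W

ω = 2πf = 299100 rad/s
X_C = 1/(ωC) = 2.86 Ω
Z = 12.0 − j2.86 Ω
|Z| = √(12.0² + 2.86²) = 12.3 Ω
∠Z = arctan(-2.86/12.0) = -13.4°
I = V/|Z| = 3.15 A
P = VI cos φ = 38.9 × 3.15 × cos(-13.4°) = 119 W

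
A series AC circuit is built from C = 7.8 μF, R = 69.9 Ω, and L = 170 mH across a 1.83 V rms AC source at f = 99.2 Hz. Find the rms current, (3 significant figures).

ω = 2πf = 623.3 rad/s
X_L = ωL = 106 Ω
X_C = 1/(ωC) = 206 Ω
Net reactance X = X_L − X_C = -99.7 Ω
Z = 69.9 − j99.7 Ω
|Z| = √(69.9² + 99.7²) = 122 Ω
I = V/|Z| = 1.83/122 = 15.0 mA

15.0 mA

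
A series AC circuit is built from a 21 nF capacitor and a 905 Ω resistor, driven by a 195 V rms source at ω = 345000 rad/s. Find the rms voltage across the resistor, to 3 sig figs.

X_C = 1/(ωC) = 138 Ω
Z = 905 − j138 Ω
|Z| = √(905² + 138²) = 915 Ω
I = V/|Z| = 213 mA
V_R = I·|Z_R| = 0.213 × 905 = 193 V

193 V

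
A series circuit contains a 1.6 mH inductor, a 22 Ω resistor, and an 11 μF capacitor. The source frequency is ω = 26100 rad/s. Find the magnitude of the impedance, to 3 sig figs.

44.1 Ω

X_L = ωL = 41.8 Ω
X_C = 1/(ωC) = 3.48 Ω
Net reactance X = X_L − X_C = 38.3 Ω
Z = 22.0 + j38.3 Ω
|Z| = √(22.0² + 38.3²) = 44.1 Ω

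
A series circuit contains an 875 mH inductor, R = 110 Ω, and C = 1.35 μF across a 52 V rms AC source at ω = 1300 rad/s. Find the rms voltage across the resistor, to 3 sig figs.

9.89 V

X_L = ωL = 1140 Ω
X_C = 1/(ωC) = 570 Ω
Net reactance X = X_L − X_C = 568 Ω
Z = 110 + j568 Ω
|Z| = √(110² + 568²) = 578 Ω
I = V/|Z| = 89.9 mA
V_R = I·|Z_R| = 0.0899 × 110 = 9.89 V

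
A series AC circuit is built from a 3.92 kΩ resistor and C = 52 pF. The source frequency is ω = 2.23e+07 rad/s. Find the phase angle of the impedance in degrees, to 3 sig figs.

-12.4°

X_C = 1/(ωC) = 862 Ω
Z = 3920 − j862 Ω
|Z| = √(3920² + 862²) = 4010 Ω
∠Z = arctan(-862/3920) = -12.4°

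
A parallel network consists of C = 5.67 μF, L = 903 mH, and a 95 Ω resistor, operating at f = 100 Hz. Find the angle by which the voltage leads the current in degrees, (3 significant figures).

ω = 2πf = 628.3 rad/s
X_L = ωL = 567 Ω
X_C = 1/(ωC) = 281 Ω
Parallel: admittances add. Y = 1/R + 1/(jωL) + jωC
Y = (0.0105 + j0.00180) S
|Y| = 0.0107 S → |Z| = 1/|Y| = 93.6 Ω, ∠Z = −∠Y = -9.70°

-9.70°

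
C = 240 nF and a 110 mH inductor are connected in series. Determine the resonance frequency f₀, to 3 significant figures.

980 Hz

ω₀ = 1/√(LC) = 1/√(0.11 × 2.4e-07) = 6155 rad/s
f₀ = ω₀/(2π) = 980 Hz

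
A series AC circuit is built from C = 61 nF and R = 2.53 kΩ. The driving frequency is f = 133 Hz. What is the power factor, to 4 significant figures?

0.1279

ω = 2πf = 835.7 rad/s
X_C = 1/(ωC) = 19620 Ω
Z = 2530 − j19620 Ω
|Z| = √(2530² + 19620²) = 19780 Ω
∠Z = arctan(-19620/2530) = -82.65°
cos φ = cos(-82.65°) = 0.1279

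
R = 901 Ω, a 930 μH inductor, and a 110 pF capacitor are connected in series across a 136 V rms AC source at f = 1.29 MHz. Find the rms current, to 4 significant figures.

20.99 mA

ω = 2πf = 8.105e+06 rad/s
X_L = ωL = 7538 Ω
X_C = 1/(ωC) = 1122 Ω
Net reactance X = X_L − X_C = 6416 Ω
Z = 901.0 + j6416 Ω
|Z| = √(901.0² + 6416²) = 6479 Ω
I = V/|Z| = 136/6479 = 20.99 mA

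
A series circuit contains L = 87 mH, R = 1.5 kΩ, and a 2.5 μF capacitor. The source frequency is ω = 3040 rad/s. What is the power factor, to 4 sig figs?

X_L = ωL = 264.5 Ω
X_C = 1/(ωC) = 131.6 Ω
Net reactance X = X_L − X_C = 132.9 Ω
Z = 1500 + j132.9 Ω
|Z| = √(1500² + 132.9²) = 1506 Ω
∠Z = arctan(132.9/1500) = 5.063°
cos φ = cos(5.063°) = 0.9961

0.9961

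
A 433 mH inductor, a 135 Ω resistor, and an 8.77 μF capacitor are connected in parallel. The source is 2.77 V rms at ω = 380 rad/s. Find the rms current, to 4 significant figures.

X_L = ωL = 164.5 Ω
X_C = 1/(ωC) = 300.1 Ω
Parallel: admittances add. Y = 1/R + 1/(jωL) + jωC
Y = (0.007407 − j0.002745) S
|Y| = 0.007900 S → |Z| = 1/|Y| = 126.6 Ω, ∠Z = −∠Y = 20.33°
I = V/|Z| = 2.77/126.6 = 21.88 mA

21.88 mA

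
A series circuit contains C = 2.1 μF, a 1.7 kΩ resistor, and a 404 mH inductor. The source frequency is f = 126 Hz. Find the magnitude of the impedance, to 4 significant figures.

1723 Ω

ω = 2πf = 791.7 rad/s
X_L = ωL = 319.8 Ω
X_C = 1/(ωC) = 601.5 Ω
Net reactance X = X_L − X_C = -281.7 Ω
Z = 1700 − j281.7 Ω
|Z| = √(1700² + 281.7²) = 1723 Ω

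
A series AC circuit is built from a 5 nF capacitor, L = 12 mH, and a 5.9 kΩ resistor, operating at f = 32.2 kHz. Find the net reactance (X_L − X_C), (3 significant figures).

ω = 2πf = 202300 rad/s
X_L = ωL = 2430 Ω
X_C = 1/(ωC) = 989 Ω
X = 2430 − 989 = 1440 Ω

1440 Ω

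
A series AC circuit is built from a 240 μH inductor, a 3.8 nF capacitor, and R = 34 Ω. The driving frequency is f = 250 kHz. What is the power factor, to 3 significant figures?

0.160

ω = 2πf = 1.571e+06 rad/s
X_L = ωL = 377 Ω
X_C = 1/(ωC) = 168 Ω
Net reactance X = X_L − X_C = 209 Ω
Z = 34.0 + j209 Ω
|Z| = √(34.0² + 209²) = 212 Ω
∠Z = arctan(209/34.0) = 80.8°
cos φ = cos(80.8°) = 0.160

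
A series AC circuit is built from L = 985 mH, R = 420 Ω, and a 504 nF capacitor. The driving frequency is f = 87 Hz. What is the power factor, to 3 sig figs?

0.135

ω = 2πf = 546.6 rad/s
X_L = ωL = 538 Ω
X_C = 1/(ωC) = 3630 Ω
Net reactance X = X_L − X_C = -3090 Ω
Z = 420 − j3090 Ω
|Z| = √(420² + 3090²) = 3120 Ω
∠Z = arctan(-3090/420) = -82.3°
cos φ = cos(-82.3°) = 0.135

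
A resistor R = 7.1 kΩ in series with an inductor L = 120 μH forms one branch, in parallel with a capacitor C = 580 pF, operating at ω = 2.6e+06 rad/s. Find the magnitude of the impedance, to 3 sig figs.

X_L = ωL = 312 Ω
X_C = 1/(ωC) = 663 Ω
Branch 1 (R+jX_L): Z₁ = 7100 + j312 Ω, |Z₁| = 7110 Ω
Branch 2 (−jX_C): Z₂ = −j663 Ω
Parallel: Z = Z₁Z₂/(Z₁+Z₂), |Z| = 663 Ω, ∠Z = -84.7°

663 Ω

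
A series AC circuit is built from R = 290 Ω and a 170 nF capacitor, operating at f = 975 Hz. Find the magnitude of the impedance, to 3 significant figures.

1000 Ω

ω = 2πf = 6126 rad/s
X_C = 1/(ωC) = 960 Ω
Z = 290 − j960 Ω
|Z| = √(290² + 960²) = 1000 Ω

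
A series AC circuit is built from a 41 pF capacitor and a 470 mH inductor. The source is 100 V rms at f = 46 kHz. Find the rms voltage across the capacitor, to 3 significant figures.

ω = 2πf = 289000 rad/s
X_L = ωL = 136000 Ω
X_C = 1/(ωC) = 84400 Ω
Net reactance X = X_L − X_C = 51500 Ω
Z = j51500 Ω
|Z| = √(0² + 51500²) = 51500 Ω
I = V/|Z| = 1.94 mA
V_C = I·|Z_C| = 0.00194 × 84400 = 164 V

164 V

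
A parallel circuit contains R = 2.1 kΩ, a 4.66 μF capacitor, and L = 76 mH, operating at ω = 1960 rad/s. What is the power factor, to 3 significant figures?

X_L = ωL = 149 Ω
X_C = 1/(ωC) = 109 Ω
Parallel: admittances add. Y = 1/R + 1/(jωL) + jωC
Y = (0.000476 + j0.00242) S
|Y| = 0.00247 S → |Z| = 1/|Y| = 405 Ω, ∠Z = −∠Y = -78.9°
cos φ = cos(-78.9°) = 0.193

0.193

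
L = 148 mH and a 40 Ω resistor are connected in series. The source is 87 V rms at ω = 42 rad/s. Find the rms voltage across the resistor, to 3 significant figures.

X_L = ωL = 6.22 Ω
Z = 40.0 + j6.22 Ω
|Z| = √(40.0² + 6.22²) = 40.5 Ω
I = V/|Z| = 2.15 A
V_R = I·|Z_R| = 2.15 × 40.0 = 86.0 V

86.0 V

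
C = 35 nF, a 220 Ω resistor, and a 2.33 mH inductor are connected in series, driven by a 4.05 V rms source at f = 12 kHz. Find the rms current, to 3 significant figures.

ω = 2πf = 75400 rad/s
X_L = ωL = 176 Ω
X_C = 1/(ωC) = 379 Ω
Net reactance X = X_L − X_C = -203 Ω
Z = 220 − j203 Ω
|Z| = √(220² + 203²) = 300 Ω
I = V/|Z| = 4.05/300 = 13.5 mA

13.5 mA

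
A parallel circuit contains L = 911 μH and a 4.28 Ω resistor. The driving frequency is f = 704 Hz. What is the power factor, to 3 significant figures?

0.685

ω = 2πf = 4423 rad/s
X_L = ωL = 4.03 Ω
Parallel: admittances add. Y = 1/R + 1/(jωL)
Y = (0.234 − j0.248) S
|Y| = 0.341 S → |Z| = 1/|Y| = 2.93 Ω, ∠Z = −∠Y = 46.7°
cos φ = cos(46.7°) = 0.685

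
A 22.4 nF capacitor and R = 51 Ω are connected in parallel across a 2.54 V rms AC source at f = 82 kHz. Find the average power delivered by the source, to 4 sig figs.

126.5 mW

ω = 2πf = 515200 rad/s
X_C = 1/(ωC) = 86.65 Ω
Parallel: admittances add. Y = 1/R + jωC
Y = (0.01961 + j0.01154) S
|Y| = 0.02275 S → |Z| = 1/|Y| = 43.95 Ω, ∠Z = −∠Y = -30.48°
I = V/|Z| = 57.79 mA
P = VI cos φ = 2.54 × 0.05779 × cos(-30.48°) = 126.5 mW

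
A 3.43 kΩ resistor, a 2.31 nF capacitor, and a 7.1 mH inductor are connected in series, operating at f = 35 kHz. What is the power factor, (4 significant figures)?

ω = 2πf = 219900 rad/s
X_L = ωL = 1561 Ω
X_C = 1/(ωC) = 1969 Ω
Net reactance X = X_L − X_C = -407.1 Ω
Z = 3430 − j407.1 Ω
|Z| = √(3430² + 407.1²) = 3454 Ω
∠Z = arctan(-407.1/3430) = -6.769°
cos φ = cos(-6.769°) = 0.9930

0.9930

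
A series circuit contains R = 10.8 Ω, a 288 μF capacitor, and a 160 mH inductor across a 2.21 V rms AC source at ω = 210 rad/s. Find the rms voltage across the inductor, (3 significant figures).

X_L = ωL = 33.6 Ω
X_C = 1/(ωC) = 16.5 Ω
Net reactance X = X_L − X_C = 17.1 Ω
Z = 10.8 + j17.1 Ω
|Z| = √(10.8² + 17.1²) = 20.2 Ω
I = V/|Z| = 109 mA
V_L = I·|Z_L| = 0.109 × 33.6 = 3.68 V

3.68 V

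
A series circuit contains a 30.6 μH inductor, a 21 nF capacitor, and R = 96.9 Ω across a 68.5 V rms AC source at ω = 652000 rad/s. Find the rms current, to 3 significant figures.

620 mA

X_L = ωL = 20.0 Ω
X_C = 1/(ωC) = 73.0 Ω
Net reactance X = X_L − X_C = -53.1 Ω
Z = 96.9 − j53.1 Ω
|Z| = √(96.9² + 53.1²) = 110 Ω
I = V/|Z| = 68.5/110 = 620 mA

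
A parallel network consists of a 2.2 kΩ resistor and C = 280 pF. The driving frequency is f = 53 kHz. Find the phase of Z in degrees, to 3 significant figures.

ω = 2πf = 333000 rad/s
X_C = 1/(ωC) = 10700 Ω
Parallel: admittances add. Y = 1/R + jωC
Y = (0.000455 + j9.32e-05) S
|Y| = 0.000464 S → |Z| = 1/|Y| = 2160 Ω, ∠Z = −∠Y = -11.6°

-11.6°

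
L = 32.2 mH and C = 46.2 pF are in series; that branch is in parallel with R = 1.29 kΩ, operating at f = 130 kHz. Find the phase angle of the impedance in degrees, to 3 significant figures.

-81.3°

ω = 2πf = 816800 rad/s
X_L = ωL = 26300 Ω
X_C = 1/(ωC) = 26500 Ω
Branch 1: Z₁ = R = 1290 Ω
Branch 2 (series LC): Z₂ = j(X_L − X_C) = −j198 Ω
Parallel: Z = Z₁Z₂/(Z₁+Z₂), |Z| = 196 Ω, ∠Z = -81.3°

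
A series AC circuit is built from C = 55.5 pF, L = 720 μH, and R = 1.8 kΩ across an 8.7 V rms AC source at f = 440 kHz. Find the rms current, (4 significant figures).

ω = 2πf = 2.765e+06 rad/s
X_L = ωL = 1991 Ω
X_C = 1/(ωC) = 6517 Ω
Net reactance X = X_L − X_C = -4527 Ω
Z = 1800 − j4527 Ω
|Z| = √(1800² + 4527²) = 4872 Ω
I = V/|Z| = 8.7/4872 = 1.786 mA

1.786 mA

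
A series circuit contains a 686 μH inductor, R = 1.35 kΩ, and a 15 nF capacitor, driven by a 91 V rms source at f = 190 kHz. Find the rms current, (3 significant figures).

58.7 mA

ω = 2πf = 1.194e+06 rad/s
X_L = ωL = 819 Ω
X_C = 1/(ωC) = 55.8 Ω
Net reactance X = X_L − X_C = 763 Ω
Z = 1350 + j763 Ω
|Z| = √(1350² + 763²) = 1550 Ω
I = V/|Z| = 91/1550 = 58.7 mA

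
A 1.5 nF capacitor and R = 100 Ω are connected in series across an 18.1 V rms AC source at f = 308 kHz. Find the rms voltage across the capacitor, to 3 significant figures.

ω = 2πf = 1.935e+06 rad/s
X_C = 1/(ωC) = 344 Ω
Z = 100 − j344 Ω
|Z| = √(100² + 344²) = 359 Ω
I = V/|Z| = 50.5 mA
V_C = I·|Z_C| = 0.0505 × 344 = 17.4 V

17.4 V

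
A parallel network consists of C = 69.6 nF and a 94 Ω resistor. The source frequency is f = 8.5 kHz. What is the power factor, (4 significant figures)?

ω = 2πf = 53410 rad/s
X_C = 1/(ωC) = 269.0 Ω
Parallel: admittances add. Y = 1/R + jωC
Y = (0.01064 + j0.003717) S
|Y| = 0.01127 S → |Z| = 1/|Y| = 88.74 Ω, ∠Z = −∠Y = -19.26°
cos φ = cos(-19.26°) = 0.9440

0.9440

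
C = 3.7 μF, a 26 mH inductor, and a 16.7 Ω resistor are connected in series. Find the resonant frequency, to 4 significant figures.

ω₀ = 1/√(LC) = 1/√(0.026 × 3.7e-06) = 3224 rad/s
f₀ = ω₀/(2π) = 513.1 Hz

513.1 Hz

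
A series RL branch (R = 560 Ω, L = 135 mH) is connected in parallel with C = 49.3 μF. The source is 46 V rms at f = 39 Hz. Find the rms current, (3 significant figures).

557 mA

ω = 2πf = 245.0 rad/s
X_L = ωL = 33.1 Ω
X_C = 1/(ωC) = 82.8 Ω
Branch 1 (R+jX_L): Z₁ = 560 + j33.1 Ω, |Z₁| = 561 Ω
Branch 2 (−jX_C): Z₂ = −j82.8 Ω
Parallel: Z = Z₁Z₂/(Z₁+Z₂), |Z| = 82.6 Ω, ∠Z = -81.5°
I = V/|Z| = 46/82.6 = 557 mA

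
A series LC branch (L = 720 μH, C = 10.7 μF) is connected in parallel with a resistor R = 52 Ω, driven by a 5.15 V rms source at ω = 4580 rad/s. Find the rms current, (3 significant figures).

317 mA

X_L = ωL = 3.30 Ω
X_C = 1/(ωC) = 20.4 Ω
Branch 1: Z₁ = R = 52.0 Ω
Branch 2 (series LC): Z₂ = j(X_L − X_C) = −j17.1 Ω
Parallel: Z = Z₁Z₂/(Z₁+Z₂), |Z| = 16.3 Ω, ∠Z = -71.8°
I = V/|Z| = 5.15/16.3 = 317 mA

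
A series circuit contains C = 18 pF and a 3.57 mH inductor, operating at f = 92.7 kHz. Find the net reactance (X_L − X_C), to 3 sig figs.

ω = 2πf = 582500 rad/s
X_L = ωL = 2080 Ω
X_C = 1/(ωC) = 95400 Ω
X = 2080 − 95400 = -93300 Ω

-93300 Ω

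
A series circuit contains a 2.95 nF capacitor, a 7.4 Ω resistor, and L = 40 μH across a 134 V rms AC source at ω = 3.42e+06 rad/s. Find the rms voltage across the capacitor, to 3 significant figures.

346 V

X_L = ωL = 137 Ω
X_C = 1/(ωC) = 99.1 Ω
Net reactance X = X_L − X_C = 37.7 Ω
Z = 7.40 + j37.7 Ω
|Z| = √(7.40² + 37.7²) = 38.4 Ω
I = V/|Z| = 3.49 A
V_C = I·|Z_C| = 3.49 × 99.1 = 346 V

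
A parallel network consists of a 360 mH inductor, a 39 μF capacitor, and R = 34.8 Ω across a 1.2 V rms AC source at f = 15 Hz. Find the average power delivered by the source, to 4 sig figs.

ω = 2πf = 94.25 rad/s
X_L = ωL = 33.93 Ω
X_C = 1/(ωC) = 272.1 Ω
Parallel: admittances add. Y = 1/R + 1/(jωL) + jωC
Y = (0.02874 − j0.02580) S
|Y| = 0.03862 S → |Z| = 1/|Y| = 25.90 Ω, ∠Z = −∠Y = 41.92°
I = V/|Z| = 46.34 mA
P = VI cos φ = 1.2 × 0.04634 × cos(41.92°) = 41.38 mW

41.38 mW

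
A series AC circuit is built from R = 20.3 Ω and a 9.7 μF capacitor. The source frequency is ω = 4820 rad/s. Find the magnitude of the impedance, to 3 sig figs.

29.5 Ω

X_C = 1/(ωC) = 21.4 Ω
Z = 20.3 − j21.4 Ω
|Z| = √(20.3² + 21.4²) = 29.5 Ω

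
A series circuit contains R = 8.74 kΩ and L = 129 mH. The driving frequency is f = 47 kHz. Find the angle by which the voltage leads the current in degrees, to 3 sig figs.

ω = 2πf = 295300 rad/s
X_L = ωL = 38100 Ω
Z = 8740 + j38100 Ω
|Z| = √(8740² + 38100²) = 39100 Ω
∠Z = arctan(38100/8740) = 77.1°

77.1°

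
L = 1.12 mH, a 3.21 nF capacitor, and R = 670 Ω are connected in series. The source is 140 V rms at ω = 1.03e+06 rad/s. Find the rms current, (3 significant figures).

129 mA

X_L = ωL = 1150 Ω
X_C = 1/(ωC) = 302 Ω
Net reactance X = X_L − X_C = 851 Ω
Z = 670 + j851 Ω
|Z| = √(670² + 851²) = 1080 Ω
I = V/|Z| = 140/1080 = 129 mA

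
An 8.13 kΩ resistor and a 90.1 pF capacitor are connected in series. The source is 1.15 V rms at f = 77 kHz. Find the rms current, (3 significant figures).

ω = 2πf = 483800 rad/s
X_C = 1/(ωC) = 22900 Ω
Z = 8130 − j22900 Ω
|Z| = √(8130² + 22900²) = 24300 Ω
I = V/|Z| = 1.15/24300 = 47.3 μA

47.3 μA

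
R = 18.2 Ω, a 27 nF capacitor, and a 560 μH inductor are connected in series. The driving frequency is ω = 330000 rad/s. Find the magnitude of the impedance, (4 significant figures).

X_L = ωL = 184.8 Ω
X_C = 1/(ωC) = 112.2 Ω
Net reactance X = X_L − X_C = 72.57 Ω
Z = 18.20 + j72.57 Ω
|Z| = √(18.20² + 72.57²) = 74.81 Ω

74.81 Ω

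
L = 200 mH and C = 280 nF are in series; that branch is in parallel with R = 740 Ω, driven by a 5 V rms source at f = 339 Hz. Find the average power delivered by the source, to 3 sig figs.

ω = 2πf = 2130 rad/s
X_L = ωL = 426 Ω
X_C = 1/(ωC) = 1680 Ω
Branch 1: Z₁ = R = 740 Ω
Branch 2 (series LC): Z₂ = j(X_L − X_C) = −j1250 Ω
Parallel: Z = Z₁Z₂/(Z₁+Z₂), |Z| = 637 Ω, ∠Z = -30.6°
I = V/|Z| = 7.85 mA
P = VI cos φ = 5 × 0.00785 × cos(-30.6°) = 33.8 mW

33.8 mW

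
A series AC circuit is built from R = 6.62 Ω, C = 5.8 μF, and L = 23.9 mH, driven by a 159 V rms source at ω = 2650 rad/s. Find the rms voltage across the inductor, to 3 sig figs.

X_L = ωL = 63.3 Ω
X_C = 1/(ωC) = 65.1 Ω
Net reactance X = X_L − X_C = -1.73 Ω
Z = 6.62 − j1.73 Ω
|Z| = √(6.62² + 1.73²) = 6.84 Ω
I = V/|Z| = 23.2 A
V_L = I·|Z_L| = 23.2 × 63.3 = 1470 V

1470 V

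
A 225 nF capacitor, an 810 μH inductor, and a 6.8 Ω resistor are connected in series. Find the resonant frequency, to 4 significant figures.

ω₀ = 1/√(LC) = 1/√(0.00081 × 2.25e-07) = 74070 rad/s
f₀ = ω₀/(2π) = 11.79 kHz

11.79 kHz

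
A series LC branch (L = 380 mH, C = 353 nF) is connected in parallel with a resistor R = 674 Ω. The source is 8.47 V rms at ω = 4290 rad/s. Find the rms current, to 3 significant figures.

X_L = ωL = 1630 Ω
X_C = 1/(ωC) = 660 Ω
Branch 1: Z₁ = R = 674 Ω
Branch 2 (series LC): Z₂ = j(X_L − X_C) = j970 Ω
Parallel: Z = Z₁Z₂/(Z₁+Z₂), |Z| = 553 Ω, ∠Z = 34.8°
I = V/|Z| = 8.47/553 = 15.3 mA

15.3 mA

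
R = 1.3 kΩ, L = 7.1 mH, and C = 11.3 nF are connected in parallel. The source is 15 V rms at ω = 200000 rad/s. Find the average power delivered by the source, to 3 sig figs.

X_L = ωL = 1420 Ω
X_C = 1/(ωC) = 442 Ω
Parallel: admittances add. Y = 1/R + 1/(jωL) + jωC
Y = (0.000769 + j0.00156) S
|Y| = 0.00174 S → |Z| = 1/|Y| = 576 Ω, ∠Z = −∠Y = -63.7°
I = V/|Z| = 26.0 mA
P = VI cos φ = 15 × 0.0260 × cos(-63.7°) = 173 mW

173 mW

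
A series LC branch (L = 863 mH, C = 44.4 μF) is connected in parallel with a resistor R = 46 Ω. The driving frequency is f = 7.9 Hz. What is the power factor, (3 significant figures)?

0.994

ω = 2πf = 49.64 rad/s
X_L = ωL = 42.8 Ω
X_C = 1/(ωC) = 454 Ω
Branch 1: Z₁ = R = 46.0 Ω
Branch 2 (series LC): Z₂ = j(X_L − X_C) = −j411 Ω
Parallel: Z = Z₁Z₂/(Z₁+Z₂), |Z| = 45.7 Ω, ∠Z = -6.39°
cos φ = cos(-6.39°) = 0.994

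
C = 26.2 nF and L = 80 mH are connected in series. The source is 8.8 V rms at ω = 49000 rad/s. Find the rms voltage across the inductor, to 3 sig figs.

11.0 V

X_L = ωL = 3920 Ω
X_C = 1/(ωC) = 779 Ω
Net reactance X = X_L − X_C = 3140 Ω
Z = j3140 Ω
|Z| = √(0² + 3140²) = 3140 Ω
I = V/|Z| = 2.80 mA
V_L = I·|Z_L| = 0.00280 × 3920 = 11.0 V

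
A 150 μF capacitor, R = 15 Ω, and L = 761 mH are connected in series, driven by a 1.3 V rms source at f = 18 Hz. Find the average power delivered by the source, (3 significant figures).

ω = 2πf = 113.1 rad/s
X_L = ωL = 86.1 Ω
X_C = 1/(ωC) = 58.9 Ω
Net reactance X = X_L − X_C = 27.1 Ω
Z = 15.0 + j27.1 Ω
|Z| = √(15.0² + 27.1²) = 31.0 Ω
∠Z = arctan(27.1/15.0) = 61.1°
I = V/|Z| = 41.9 mA
P = VI cos φ = 1.3 × 0.0419 × cos(61.1°) = 26.4 mW

26.4 mW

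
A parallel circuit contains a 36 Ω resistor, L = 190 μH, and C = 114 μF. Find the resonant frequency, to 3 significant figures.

ω₀ = 1/√(LC) = 1/√(0.00019 × 0.000114) = 6795 rad/s
f₀ = ω₀/(2π) = 1.08 kHz

1.08 kHz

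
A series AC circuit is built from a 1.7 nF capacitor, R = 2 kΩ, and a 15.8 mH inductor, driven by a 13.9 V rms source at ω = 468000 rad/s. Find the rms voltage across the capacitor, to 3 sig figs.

2.71 V

X_L = ωL = 7390 Ω
X_C = 1/(ωC) = 1260 Ω
Net reactance X = X_L − X_C = 6140 Ω
Z = 2000 + j6140 Ω
|Z| = √(2000² + 6140²) = 6460 Ω
I = V/|Z| = 2.15 mA
V_C = I·|Z_C| = 0.00215 × 1260 = 2.71 V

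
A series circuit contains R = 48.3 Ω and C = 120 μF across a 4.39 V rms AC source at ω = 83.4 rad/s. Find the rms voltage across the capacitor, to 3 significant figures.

3.95 V

X_C = 1/(ωC) = 99.9 Ω
Z = 48.3 − j99.9 Ω
|Z| = √(48.3² + 99.9²) = 111 Ω
I = V/|Z| = 39.6 mA
V_C = I·|Z_C| = 0.0396 × 99.9 = 3.95 V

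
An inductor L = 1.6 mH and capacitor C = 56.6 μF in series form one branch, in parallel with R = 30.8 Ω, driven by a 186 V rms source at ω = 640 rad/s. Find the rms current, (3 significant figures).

9.24 A

X_L = ωL = 1.02 Ω
X_C = 1/(ωC) = 27.6 Ω
Branch 1: Z₁ = R = 30.8 Ω
Branch 2 (series LC): Z₂ = j(X_L − X_C) = −j26.6 Ω
Parallel: Z = Z₁Z₂/(Z₁+Z₂), |Z| = 20.1 Ω, ∠Z = -49.2°
I = V/|Z| = 186/20.1 = 9.24 A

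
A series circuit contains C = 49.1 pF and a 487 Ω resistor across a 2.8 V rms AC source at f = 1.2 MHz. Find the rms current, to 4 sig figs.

ω = 2πf = 7.54e+06 rad/s
X_C = 1/(ωC) = 2701 Ω
Z = 487.0 − j2701 Ω
|Z| = √(487.0² + 2701²) = 2745 Ω
I = V/|Z| = 2.8/2745 = 1.020 mA

1.020 mA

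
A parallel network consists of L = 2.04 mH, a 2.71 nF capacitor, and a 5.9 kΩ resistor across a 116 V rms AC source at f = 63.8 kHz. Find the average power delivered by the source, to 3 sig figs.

2.28 W

ω = 2πf = 400900 rad/s
X_L = ωL = 818 Ω
X_C = 1/(ωC) = 921 Ω
Parallel: admittances add. Y = 1/R + 1/(jωL) + jωC
Y = (0.000169 − j0.000136) S
|Y| = 0.000218 S → |Z| = 1/|Y| = 4600 Ω, ∠Z = −∠Y = 38.8°
I = V/|Z| = 25.2 mA
P = VI cos φ = 116 × 0.0252 × cos(38.8°) = 2.28 W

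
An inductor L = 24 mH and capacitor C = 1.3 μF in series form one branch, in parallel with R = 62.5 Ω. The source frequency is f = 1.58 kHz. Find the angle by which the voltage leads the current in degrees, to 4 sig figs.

ω = 2πf = 9927 rad/s
X_L = ωL = 238.3 Ω
X_C = 1/(ωC) = 77.49 Ω
Branch 1: Z₁ = R = 62.50 Ω
Branch 2 (series LC): Z₂ = j(X_L − X_C) = j160.8 Ω
Parallel: Z = Z₁Z₂/(Z₁+Z₂), |Z| = 58.25 Ω, ∠Z = 21.24°

21.24°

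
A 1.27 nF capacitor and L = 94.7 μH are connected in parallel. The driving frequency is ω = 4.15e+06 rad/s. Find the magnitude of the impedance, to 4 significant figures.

366.8 Ω

X_L = ωL = 393.0 Ω
X_C = 1/(ωC) = 189.7 Ω
Parallel: admittances add. Y = 1/(jωL) + jωC
Y = (0 + j0.002726) S
|Y| = 0.002726 S → |Z| = 1/|Y| = 366.8 Ω, ∠Z = −∠Y = -90.00°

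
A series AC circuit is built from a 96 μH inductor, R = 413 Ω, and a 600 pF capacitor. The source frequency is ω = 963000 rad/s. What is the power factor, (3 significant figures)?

X_L = ωL = 92.4 Ω
X_C = 1/(ωC) = 1730 Ω
Net reactance X = X_L − X_C = -1640 Ω
Z = 413 − j1640 Ω
|Z| = √(413² + 1640²) = 1690 Ω
∠Z = arctan(-1640/413) = -75.9°
cos φ = cos(-75.9°) = 0.244

0.244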